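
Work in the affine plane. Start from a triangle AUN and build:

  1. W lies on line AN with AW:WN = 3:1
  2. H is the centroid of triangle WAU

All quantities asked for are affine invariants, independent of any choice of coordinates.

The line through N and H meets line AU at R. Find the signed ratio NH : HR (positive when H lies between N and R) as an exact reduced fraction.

Assign A = (0, 0), U = (1, 0), N = (0, 1) — the answer is frame-independent, so this choice is without loss of generality.
1. W lies on line AN with AW:WN = 3:1 ⇒ W = (0, 3/4)
2. H is the centroid of triangle WAU ⇒ H = (1/3, 1/4)
line NH meets AU at R = (4/9, 0)
H = N + t·(R−N) with t = 3/4, so NH:HR = 3/4:1/4

NH:HR = 3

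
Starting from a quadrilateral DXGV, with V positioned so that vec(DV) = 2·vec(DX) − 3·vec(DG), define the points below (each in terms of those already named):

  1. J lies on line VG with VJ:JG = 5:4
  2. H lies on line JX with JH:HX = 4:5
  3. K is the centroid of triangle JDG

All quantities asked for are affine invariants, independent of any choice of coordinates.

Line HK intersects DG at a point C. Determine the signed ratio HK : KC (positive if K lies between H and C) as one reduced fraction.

Work in coordinates with D = (0, 0), X = (1, 0), G = (0, 1), V = (2, -3).
1. J lies on line VG with VJ:JG = 5:4 ⇒ J = (8/9, -7/9)
2. H lies on line JX with JH:HX = 4:5 ⇒ H = (76/81, -35/81)
3. K is the centroid of triangle JDG ⇒ K = (8/27, 2/27)
line HK meets DG at C = (0, 4/13)
K = H + t·(C−H) with t = 13/19, so HK:KC = 13/19:6/19

HK:KC = 13/6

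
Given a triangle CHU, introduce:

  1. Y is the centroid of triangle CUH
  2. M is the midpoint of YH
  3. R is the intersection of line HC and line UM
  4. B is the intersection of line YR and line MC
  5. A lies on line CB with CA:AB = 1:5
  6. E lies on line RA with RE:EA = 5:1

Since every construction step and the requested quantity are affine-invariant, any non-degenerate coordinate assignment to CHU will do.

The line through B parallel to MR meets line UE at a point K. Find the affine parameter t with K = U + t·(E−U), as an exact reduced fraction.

t = 18/115

Set C = (0, 0), H = (1, 0), U = (0, 1); any affine frame gives the same invariant.
1. Y is the centroid of triangle CUH ⇒ Y = (1/3, 1/3)
2. M is the midpoint of YH ⇒ M = (2/3, 1/6)
3. R is the intersection of line HC and line UM ⇒ R = (4/5, 0)
4. B is the intersection of line YR and line MC ⇒ B = (16/27, 4/27)
5. A lies on line CB with CA:AB = 1:5 ⇒ A = (8/81, 2/81)
6. E lies on line RA with RE:EA = 5:1 ⇒ E = (262/1215, 5/243)
through B parallel to MR: direction (2/15, -1/6); meets UE at K = (524/15525, 2629/3105)
K = U + t·(E−U) with t = 18/115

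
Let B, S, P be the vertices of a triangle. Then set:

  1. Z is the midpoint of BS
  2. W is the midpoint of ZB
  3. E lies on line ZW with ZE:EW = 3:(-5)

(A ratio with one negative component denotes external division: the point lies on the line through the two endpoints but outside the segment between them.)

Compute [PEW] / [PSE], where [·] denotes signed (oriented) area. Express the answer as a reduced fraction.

Choose coordinates B = (0, 0), S = (1, 0), P = (0, 1).
1. Z is the midpoint of BS ⇒ Z = (1/2, 0)
2. W is the midpoint of ZB ⇒ W = (1/4, 0)
3. E lies on line ZW with ZE:EW = 3:(-5) ⇒ E = (7/8, 0)
2·[PEW] = -5/8, 2·[PSE] = -1/8
[PEW]:[PSE] = -5/8:-1/8 = 5

[PEW]:[PSE] = 5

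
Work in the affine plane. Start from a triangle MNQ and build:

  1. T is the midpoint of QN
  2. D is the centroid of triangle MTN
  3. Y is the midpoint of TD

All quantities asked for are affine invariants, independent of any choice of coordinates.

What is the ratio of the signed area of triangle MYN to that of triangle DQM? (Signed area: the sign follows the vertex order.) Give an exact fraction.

Choose coordinates M = (0, 0), N = (1, 0), Q = (0, 1).
1. T is the midpoint of QN ⇒ T = (1/2, 1/2)
2. D is the centroid of triangle MTN ⇒ D = (1/2, 1/6)
3. Y is the midpoint of TD ⇒ Y = (1/2, 1/3)
2·[MYN] = -1/3, 2·[DQM] = 1/2
[MYN]:[DQM] = -1/3:1/2 = -2/3

[MYN]:[DQM] = -2/3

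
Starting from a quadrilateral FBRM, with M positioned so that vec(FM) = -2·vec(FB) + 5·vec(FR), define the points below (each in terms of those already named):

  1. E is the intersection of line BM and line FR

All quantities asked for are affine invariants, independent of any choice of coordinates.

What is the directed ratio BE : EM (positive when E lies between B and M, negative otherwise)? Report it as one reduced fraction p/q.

Choose coordinates F = (0, 0), B = (1, 0), R = (0, 1), M = (-2, 5).
1. E is the intersection of line BM and line FR ⇒ E = (0, 5/3)
E = B + t·(M−B) with t = 1/3, so BE:EM = t:(1−t) = 1/3:2/3

BE:EM = 1/2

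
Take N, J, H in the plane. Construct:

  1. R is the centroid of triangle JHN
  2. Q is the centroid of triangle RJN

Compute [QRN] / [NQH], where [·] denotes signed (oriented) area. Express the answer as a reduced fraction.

[QRN]:[NQH] = 1/4

Set N = (0, 0), J = (1, 0), H = (0, 1); any affine frame gives the same invariant.
1. R is the centroid of triangle JHN ⇒ R = (1/3, 1/3)
2. Q is the centroid of triangle RJN ⇒ Q = (4/9, 1/9)
2·[QRN] = 1/9, 2·[NQH] = 4/9
[QRN]:[NQH] = 1/9:4/9 = 1/4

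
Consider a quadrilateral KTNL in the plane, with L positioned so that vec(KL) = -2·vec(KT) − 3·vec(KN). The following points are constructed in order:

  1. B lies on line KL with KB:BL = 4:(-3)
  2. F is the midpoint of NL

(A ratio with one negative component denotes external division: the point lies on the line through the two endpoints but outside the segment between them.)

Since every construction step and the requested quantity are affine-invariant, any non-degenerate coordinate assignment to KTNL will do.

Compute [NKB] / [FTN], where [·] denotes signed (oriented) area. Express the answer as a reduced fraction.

Set K = (0, 0), T = (1, 0), N = (0, 1), L = (-2, -3); any affine frame gives the same invariant.
1. B lies on line KL with KB:BL = 4:(-3) ⇒ B = (-8, -12)
2. F is the midpoint of NL ⇒ F = (-1, -1)
2·[NKB] = -8, 2·[FTN] = 3
[NKB]:[FTN] = -8:3 = -8/3

[NKB]:[FTN] = -8/3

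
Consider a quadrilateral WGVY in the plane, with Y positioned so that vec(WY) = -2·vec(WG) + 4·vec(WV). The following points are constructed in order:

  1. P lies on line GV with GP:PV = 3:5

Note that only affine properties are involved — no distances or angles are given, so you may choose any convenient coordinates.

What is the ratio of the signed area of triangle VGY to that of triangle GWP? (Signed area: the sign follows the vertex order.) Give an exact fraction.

[VGY]:[GWP] = -8/3

Choose coordinates W = (0, 0), G = (1, 0), V = (0, 1), Y = (-2, 4).
1. P lies on line GV with GP:PV = 3:5 ⇒ P = (5/8, 3/8)
2·[VGY] = 1, 2·[GWP] = -3/8
[VGY]:[GWP] = 1:-3/8 = -8/3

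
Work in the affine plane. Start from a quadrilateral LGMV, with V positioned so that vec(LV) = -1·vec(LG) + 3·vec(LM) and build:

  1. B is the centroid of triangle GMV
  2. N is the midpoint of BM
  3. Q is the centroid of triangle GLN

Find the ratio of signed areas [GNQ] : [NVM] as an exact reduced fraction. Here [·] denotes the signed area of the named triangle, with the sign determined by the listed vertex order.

[GNQ]:[NVM] = 7/3

Set L = (0, 0), G = (1, 0), M = (0, 1), V = (-1, 3); any affine frame gives the same invariant.
1. B is the centroid of triangle GMV ⇒ B = (0, 4/3)
2. N is the midpoint of BM ⇒ N = (0, 7/6)
3. Q is the centroid of triangle GLN ⇒ Q = (1/3, 7/18)
2·[GNQ] = 7/18, 2·[NVM] = 1/6
[GNQ]:[NVM] = 7/18:1/6 = 7/3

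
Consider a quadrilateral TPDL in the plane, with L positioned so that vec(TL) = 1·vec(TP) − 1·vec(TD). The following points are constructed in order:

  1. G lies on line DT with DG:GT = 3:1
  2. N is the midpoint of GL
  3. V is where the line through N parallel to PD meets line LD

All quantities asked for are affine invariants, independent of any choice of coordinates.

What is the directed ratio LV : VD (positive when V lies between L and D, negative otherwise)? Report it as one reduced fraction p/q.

Assign T = (0, 0), P = (1, 0), D = (0, 1), L = (1, -1) — the answer is frame-independent, so this choice is without loss of generality.
1. G lies on line DT with DG:GT = 3:1 ⇒ G = (0, 1/4)
2. N is the midpoint of GL ⇒ N = (1/2, -3/8)
3. V is where the line through N parallel to PD meets line LD ⇒ V = (7/8, -3/4)
V = L + t·(D−L) with t = 1/8, so LV:VD = t:(1−t) = 1/8:7/8

LV:VD = 1/7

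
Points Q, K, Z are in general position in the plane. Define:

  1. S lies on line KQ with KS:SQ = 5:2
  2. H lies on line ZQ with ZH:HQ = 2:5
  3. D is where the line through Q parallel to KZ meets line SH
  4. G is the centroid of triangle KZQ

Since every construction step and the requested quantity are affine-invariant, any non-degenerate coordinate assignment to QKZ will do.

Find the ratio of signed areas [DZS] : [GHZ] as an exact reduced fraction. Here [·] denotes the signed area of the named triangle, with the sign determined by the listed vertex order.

[DZS]:[GHZ] = -4/7

Work in coordinates with Q = (0, 0), K = (1, 0), Z = (0, 1).
1. S lies on line KQ with KS:SQ = 5:2 ⇒ S = (2/7, 0)
2. H lies on line ZQ with ZH:HQ = 2:5 ⇒ H = (0, 5/7)
3. D is where the line through Q parallel to KZ meets line SH ⇒ D = (10/21, -10/21)
4. G is the centroid of triangle KZQ ⇒ G = (1/3, 1/3)
2·[DZS] = 8/147, 2·[GHZ] = -2/21
[DZS]:[GHZ] = 8/147:-2/21 = -4/7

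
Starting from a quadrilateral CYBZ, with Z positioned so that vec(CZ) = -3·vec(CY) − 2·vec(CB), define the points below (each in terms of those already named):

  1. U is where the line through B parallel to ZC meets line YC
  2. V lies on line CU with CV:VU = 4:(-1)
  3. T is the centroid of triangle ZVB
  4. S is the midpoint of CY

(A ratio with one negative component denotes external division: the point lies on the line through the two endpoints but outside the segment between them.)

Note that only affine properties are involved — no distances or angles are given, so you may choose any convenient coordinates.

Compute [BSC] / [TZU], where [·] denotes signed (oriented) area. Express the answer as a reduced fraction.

[BSC]:[TZU] = 3

Work in coordinates with C = (0, 0), Y = (1, 0), B = (0, 1), Z = (-3, -2).
1. U is where the line through B parallel to ZC meets line YC ⇒ U = (-3/2, 0)
2. V lies on line CU with CV:VU = 4:(-1) ⇒ V = (-2, 0)
3. T is the centroid of triangle ZVB ⇒ T = (-5/3, -1/3)
4. S is the midpoint of CY ⇒ S = (1/2, 0)
2·[BSC] = -1/2, 2·[TZU] = -1/6
[BSC]:[TZU] = -1/2:-1/6 = 3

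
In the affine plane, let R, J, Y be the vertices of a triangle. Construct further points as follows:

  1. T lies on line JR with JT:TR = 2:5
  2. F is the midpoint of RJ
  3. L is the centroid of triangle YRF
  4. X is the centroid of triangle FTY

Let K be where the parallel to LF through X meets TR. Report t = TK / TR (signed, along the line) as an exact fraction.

Choose coordinates R = (0, 0), J = (1, 0), Y = (0, 1).
1. T lies on line JR with JT:TR = 2:5 ⇒ T = (5/7, 0)
2. F is the midpoint of RJ ⇒ F = (1/2, 0)
3. L is the centroid of triangle YRF ⇒ L = (1/6, 1/3)
4. X is the centroid of triangle FTY ⇒ X = (17/42, 1/3)
through X parallel to LF: direction (1/3, -1/3); meets TR at K = (31/42, 0)
K = T + t·(R−T) with t = -1/30

t = -1/30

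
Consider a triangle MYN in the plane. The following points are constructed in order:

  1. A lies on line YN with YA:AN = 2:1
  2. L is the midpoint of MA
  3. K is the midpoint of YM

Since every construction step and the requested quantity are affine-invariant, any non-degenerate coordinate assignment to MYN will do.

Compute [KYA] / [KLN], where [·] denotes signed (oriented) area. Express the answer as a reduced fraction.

Work in coordinates with M = (0, 0), Y = (1, 0), N = (0, 1).
1. A lies on line YN with YA:AN = 2:1 ⇒ A = (1/3, 2/3)
2. L is the midpoint of MA ⇒ L = (1/6, 1/3)
3. K is the midpoint of YM ⇒ K = (1/2, 0)
2·[KYA] = 1/3, 2·[KLN] = -1/6
[KYA]:[KLN] = 1/3:-1/6 = -2

[KYA]:[KLN] = -2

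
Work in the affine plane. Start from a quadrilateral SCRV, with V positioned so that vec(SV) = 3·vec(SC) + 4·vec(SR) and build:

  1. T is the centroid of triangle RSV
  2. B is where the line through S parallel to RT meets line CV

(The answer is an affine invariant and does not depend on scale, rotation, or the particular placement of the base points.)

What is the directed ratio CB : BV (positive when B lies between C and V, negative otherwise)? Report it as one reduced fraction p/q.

CB:BV = 1/3

Work in coordinates with S = (0, 0), C = (1, 0), R = (0, 1), V = (3, 4).
1. T is the centroid of triangle RSV ⇒ T = (1, 5/3)
2. B is where the line through S parallel to RT meets line CV ⇒ B = (3/2, 1)
B = C + t·(V−C) with t = 1/4, so CB:BV = t:(1−t) = 1/4:3/4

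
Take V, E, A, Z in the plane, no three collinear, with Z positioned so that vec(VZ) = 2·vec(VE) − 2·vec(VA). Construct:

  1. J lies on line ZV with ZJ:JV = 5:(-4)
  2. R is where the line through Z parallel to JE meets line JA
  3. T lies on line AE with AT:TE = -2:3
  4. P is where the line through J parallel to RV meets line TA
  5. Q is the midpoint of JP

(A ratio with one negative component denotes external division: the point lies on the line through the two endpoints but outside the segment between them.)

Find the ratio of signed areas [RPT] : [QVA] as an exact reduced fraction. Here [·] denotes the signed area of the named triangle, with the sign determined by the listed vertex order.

Assign V = (0, 0), E = (1, 0), A = (0, 1), Z = (2, -2) — the answer is frame-independent, so this choice is without loss of generality.
1. J lies on line ZV with ZJ:JV = 5:(-4) ⇒ J = (-8, 8)
2. R is where the line through Z parallel to JE meets line JA ⇒ R = (-88, 78)
3. T lies on line AE with AT:TE = -2:3 ⇒ T = (-2, 3)
4. P is where the line through J parallel to RV meets line TA ⇒ P = (4/5, 1/5)
5. Q is the midpoint of JP ⇒ Q = (-18/5, 41/10)
2·[RPT] = 154/5, 2·[QVA] = 18/5
[RPT]:[QVA] = 154/5:18/5 = 77/9

[RPT]:[QVA] = 77/9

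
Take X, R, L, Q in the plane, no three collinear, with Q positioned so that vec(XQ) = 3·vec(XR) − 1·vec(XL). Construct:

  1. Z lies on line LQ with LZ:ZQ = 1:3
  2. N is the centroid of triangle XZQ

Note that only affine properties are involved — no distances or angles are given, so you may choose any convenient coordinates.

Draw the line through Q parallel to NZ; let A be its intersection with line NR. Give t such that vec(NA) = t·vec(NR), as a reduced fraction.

Set X = (0, 0), R = (1, 0), L = (0, 1), Q = (3, -1); any affine frame gives the same invariant.
1. Z lies on line LQ with LZ:ZQ = 1:3 ⇒ Z = (3/4, 1/2)
2. N is the centroid of triangle XZQ ⇒ N = (5/4, -1/6)
through Q parallel to NZ: direction (-1/2, 2/3); meets NR at A = (7/2, -5/3)
A = N + t·(R−N) with t = -9

t = -9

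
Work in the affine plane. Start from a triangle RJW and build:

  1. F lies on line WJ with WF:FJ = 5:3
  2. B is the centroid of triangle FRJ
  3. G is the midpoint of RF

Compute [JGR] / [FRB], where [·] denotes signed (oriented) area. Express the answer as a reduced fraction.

Assign R = (0, 0), J = (1, 0), W = (0, 1) — the answer is frame-independent, so this choice is without loss of generality.
1. F lies on line WJ with WF:FJ = 5:3 ⇒ F = (5/8, 3/8)
2. B is the centroid of triangle FRJ ⇒ B = (13/24, 1/8)
3. G is the midpoint of RF ⇒ G = (5/16, 3/16)
2·[JGR] = 3/16, 2·[FRB] = 1/8
[JGR]:[FRB] = 3/16:1/8 = 3/2

[JGR]:[FRB] = 3/2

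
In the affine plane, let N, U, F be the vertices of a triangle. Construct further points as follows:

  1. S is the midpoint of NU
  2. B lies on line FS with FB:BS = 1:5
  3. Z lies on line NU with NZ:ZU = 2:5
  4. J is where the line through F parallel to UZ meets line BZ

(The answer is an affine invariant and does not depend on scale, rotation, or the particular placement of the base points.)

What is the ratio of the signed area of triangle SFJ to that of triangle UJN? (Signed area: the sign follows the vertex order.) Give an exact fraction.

Choose coordinates N = (0, 0), U = (1, 0), F = (0, 1).
1. S is the midpoint of NU ⇒ S = (1/2, 0)
2. B lies on line FS with FB:BS = 1:5 ⇒ B = (1/12, 5/6)
3. Z lies on line NU with NZ:ZU = 2:5 ⇒ Z = (2/7, 0)
4. J is where the line through F parallel to UZ meets line BZ ⇒ J = (3/70, 1)
2·[SFJ] = -3/70, 2·[UJN] = 1
[SFJ]:[UJN] = -3/70:1 = -3/70

[SFJ]:[UJN] = -3/70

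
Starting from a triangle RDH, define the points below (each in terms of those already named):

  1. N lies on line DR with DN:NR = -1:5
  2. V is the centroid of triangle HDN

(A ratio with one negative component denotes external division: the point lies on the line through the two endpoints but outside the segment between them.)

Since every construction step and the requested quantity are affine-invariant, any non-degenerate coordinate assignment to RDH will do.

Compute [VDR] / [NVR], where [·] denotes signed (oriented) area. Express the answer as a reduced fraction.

[VDR]:[NVR] = -4/5

Assign R = (0, 0), D = (1, 0), H = (0, 1) — the answer is frame-independent, so this choice is without loss of generality.
1. N lies on line DR with DN:NR = -1:5 ⇒ N = (5/4, 0)
2. V is the centroid of triangle HDN ⇒ V = (3/4, 1/3)
2·[VDR] = -1/3, 2·[NVR] = 5/12
[VDR]:[NVR] = -1/3:5/12 = -4/5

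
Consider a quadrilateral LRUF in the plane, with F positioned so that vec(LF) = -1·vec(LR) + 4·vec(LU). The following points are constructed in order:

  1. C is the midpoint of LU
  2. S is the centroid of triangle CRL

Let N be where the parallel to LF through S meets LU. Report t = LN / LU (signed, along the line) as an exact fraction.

Choose coordinates L = (0, 0), R = (1, 0), U = (0, 1), F = (-1, 4).
1. C is the midpoint of LU ⇒ C = (0, 1/2)
2. S is the centroid of triangle CRL ⇒ S = (1/3, 1/6)
through S parallel to LF: direction (-1, 4); meets LU at N = (0, 3/2)
N = L + t·(U−L) with t = 3/2

t = 3/2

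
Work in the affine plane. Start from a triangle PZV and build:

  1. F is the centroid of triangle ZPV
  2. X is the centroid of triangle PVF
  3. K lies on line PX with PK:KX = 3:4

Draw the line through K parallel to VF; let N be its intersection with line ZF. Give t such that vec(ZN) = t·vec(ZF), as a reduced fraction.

t = 12/7

Work in coordinates with P = (0, 0), Z = (1, 0), V = (0, 1).
1. F is the centroid of triangle ZPV ⇒ F = (1/3, 1/3)
2. X is the centroid of triangle PVF ⇒ X = (1/9, 4/9)
3. K lies on line PX with PK:KX = 3:4 ⇒ K = (1/21, 4/21)
through K parallel to VF: direction (1/3, -2/3); meets ZF at N = (-1/7, 4/7)
N = Z + t·(F−Z) with t = 12/7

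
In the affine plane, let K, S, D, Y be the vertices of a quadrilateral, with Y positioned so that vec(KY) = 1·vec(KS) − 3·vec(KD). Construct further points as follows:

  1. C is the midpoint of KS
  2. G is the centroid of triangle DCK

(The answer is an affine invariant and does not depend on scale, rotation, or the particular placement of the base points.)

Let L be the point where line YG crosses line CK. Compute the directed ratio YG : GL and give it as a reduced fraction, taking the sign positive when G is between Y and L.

Set K = (0, 0), S = (1, 0), D = (0, 1), Y = (1, -3); any affine frame gives the same invariant.
1. C is the midpoint of KS ⇒ C = (1/2, 0)
2. G is the centroid of triangle DCK ⇒ G = (1/6, 1/3)
line YG meets CK at L = (1/4, 0)
G = Y + t·(L−Y) with t = 10/9, so YG:GL = 10/9:-1/9

YG:GL = -10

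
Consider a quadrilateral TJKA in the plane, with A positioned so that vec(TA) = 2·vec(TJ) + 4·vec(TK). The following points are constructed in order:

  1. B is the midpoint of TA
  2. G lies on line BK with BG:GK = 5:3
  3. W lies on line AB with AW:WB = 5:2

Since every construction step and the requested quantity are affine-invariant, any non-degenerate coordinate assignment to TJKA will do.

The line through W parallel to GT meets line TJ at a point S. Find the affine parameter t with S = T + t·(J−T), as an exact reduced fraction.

Work in coordinates with T = (0, 0), J = (1, 0), K = (0, 1), A = (2, 4).
1. B is the midpoint of TA ⇒ B = (1, 2)
2. G lies on line BK with BG:GK = 5:3 ⇒ G = (3/8, 11/8)
3. W lies on line AB with AW:WB = 5:2 ⇒ W = (9/7, 18/7)
through W parallel to GT: direction (-3/8, -11/8); meets TJ at S = (45/77, 0)
S = T + t·(J−T) with t = 45/77

t = 45/77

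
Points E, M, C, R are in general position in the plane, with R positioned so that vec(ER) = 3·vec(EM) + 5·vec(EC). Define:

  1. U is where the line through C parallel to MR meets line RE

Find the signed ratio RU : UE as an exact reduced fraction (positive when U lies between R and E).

Work in coordinates with E = (0, 0), M = (1, 0), C = (0, 1), R = (3, 5).
1. U is where the line through C parallel to MR meets line RE ⇒ U = (-6/5, -2)
U = R + t·(E−R) with t = 7/5, so RU:UE = t:(1−t) = 7/5:-2/5

RU:UE = -7/2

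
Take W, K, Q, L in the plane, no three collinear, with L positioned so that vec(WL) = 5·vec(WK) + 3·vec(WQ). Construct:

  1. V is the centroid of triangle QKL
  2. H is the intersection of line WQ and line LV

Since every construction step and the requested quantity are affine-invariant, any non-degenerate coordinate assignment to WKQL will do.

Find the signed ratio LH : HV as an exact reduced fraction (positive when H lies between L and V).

Set W = (0, 0), K = (1, 0), Q = (0, 1), L = (5, 3); any affine frame gives the same invariant.
1. V is the centroid of triangle QKL ⇒ V = (2, 4/3)
2. H is the intersection of line WQ and line LV ⇒ H = (0, 2/9)
H = L + t·(V−L) with t = 5/3, so LH:HV = t:(1−t) = 5/3:-2/3

LH:HV = -5/2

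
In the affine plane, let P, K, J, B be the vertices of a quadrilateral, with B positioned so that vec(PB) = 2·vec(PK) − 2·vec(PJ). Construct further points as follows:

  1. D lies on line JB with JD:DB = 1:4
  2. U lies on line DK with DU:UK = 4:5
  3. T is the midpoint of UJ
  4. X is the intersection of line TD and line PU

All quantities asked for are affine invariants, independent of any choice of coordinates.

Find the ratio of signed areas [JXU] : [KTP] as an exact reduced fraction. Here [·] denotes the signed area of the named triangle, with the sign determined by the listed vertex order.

[JXU]:[KTP] = 24/77

Work in coordinates with P = (0, 0), K = (1, 0), J = (0, 1), B = (2, -2).
1. D lies on line JB with JD:DB = 1:4 ⇒ D = (2/5, 2/5)
2. U lies on line DK with DU:UK = 4:5 ⇒ U = (2/3, 2/9)
3. T is the midpoint of UJ ⇒ T = (1/3, 11/18)
4. X is the intersection of line TD and line PU ⇒ X = (10/21, 10/63)
2·[JXU] = 4/21, 2·[KTP] = 11/18
[JXU]:[KTP] = 4/21:11/18 = 24/77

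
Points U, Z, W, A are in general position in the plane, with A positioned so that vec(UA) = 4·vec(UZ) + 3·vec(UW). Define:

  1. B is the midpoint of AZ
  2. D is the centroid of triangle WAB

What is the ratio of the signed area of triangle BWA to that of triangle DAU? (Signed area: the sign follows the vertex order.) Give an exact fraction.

Work in coordinates with U = (0, 0), Z = (1, 0), W = (0, 1), A = (4, 3).
1. B is the midpoint of AZ ⇒ B = (5/2, 3/2)
2. D is the centroid of triangle WAB ⇒ D = (13/6, 11/6)
2·[BWA] = -3, 2·[DAU] = -5/6
[BWA]:[DAU] = -3:-5/6 = 18/5

[BWA]:[DAU] = 18/5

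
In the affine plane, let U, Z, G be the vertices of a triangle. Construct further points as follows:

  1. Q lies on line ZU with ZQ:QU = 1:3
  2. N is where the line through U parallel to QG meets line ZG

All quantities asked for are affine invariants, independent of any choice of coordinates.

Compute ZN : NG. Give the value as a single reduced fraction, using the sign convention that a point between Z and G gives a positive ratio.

ZN:NG = -4/3

Assign U = (0, 0), Z = (1, 0), G = (0, 1) — the answer is frame-independent, so this choice is without loss of generality.
1. Q lies on line ZU with ZQ:QU = 1:3 ⇒ Q = (3/4, 0)
2. N is where the line through U parallel to QG meets line ZG ⇒ N = (-3, 4)
N = Z + t·(G−Z) with t = 4, so ZN:NG = t:(1−t) = 4:-3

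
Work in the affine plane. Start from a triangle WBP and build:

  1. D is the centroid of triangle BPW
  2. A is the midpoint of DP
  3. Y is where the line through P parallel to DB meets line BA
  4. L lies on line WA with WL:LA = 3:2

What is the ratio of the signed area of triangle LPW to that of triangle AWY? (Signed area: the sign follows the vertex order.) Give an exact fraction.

[LPW]:[AWY] = -3/20

Choose coordinates W = (0, 0), B = (1, 0), P = (0, 1).
1. D is the centroid of triangle BPW ⇒ D = (1/3, 1/3)
2. A is the midpoint of DP ⇒ A = (1/6, 2/3)
3. Y is where the line through P parallel to DB meets line BA ⇒ Y = (-2/3, 4/3)
4. L lies on line WA with WL:LA = 3:2 ⇒ L = (1/10, 2/5)
2·[LPW] = 1/10, 2·[AWY] = -2/3
[LPW]:[AWY] = 1/10:-2/3 = -3/20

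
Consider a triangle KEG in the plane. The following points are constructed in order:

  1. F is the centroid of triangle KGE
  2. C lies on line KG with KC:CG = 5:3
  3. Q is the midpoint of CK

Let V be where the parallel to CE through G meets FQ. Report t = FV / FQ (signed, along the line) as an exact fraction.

Assign K = (0, 0), E = (1, 0), G = (0, 1) — the answer is frame-independent, so this choice is without loss of generality.
1. F is the centroid of triangle KGE ⇒ F = (1/3, 1/3)
2. C lies on line KG with KC:CG = 5:3 ⇒ C = (0, 5/8)
3. Q is the midpoint of CK ⇒ Q = (0, 5/16)
through G parallel to CE: direction (1, -5/8); meets FQ at V = (1, 3/8)
V = F + t·(Q−F) with t = -2

t = -2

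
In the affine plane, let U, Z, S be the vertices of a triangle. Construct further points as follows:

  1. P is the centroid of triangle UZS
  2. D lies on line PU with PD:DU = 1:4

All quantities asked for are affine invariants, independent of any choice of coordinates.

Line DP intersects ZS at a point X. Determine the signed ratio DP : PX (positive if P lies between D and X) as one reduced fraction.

Set U = (0, 0), Z = (1, 0), S = (0, 1); any affine frame gives the same invariant.
1. P is the centroid of triangle UZS ⇒ P = (1/3, 1/3)
2. D lies on line PU with PD:DU = 1:4 ⇒ D = (4/15, 4/15)
line DP meets ZS at X = (1/2, 1/2)
P = D + t·(X−D) with t = 2/7, so DP:PX = 2/7:5/7

DP:PX = 2/5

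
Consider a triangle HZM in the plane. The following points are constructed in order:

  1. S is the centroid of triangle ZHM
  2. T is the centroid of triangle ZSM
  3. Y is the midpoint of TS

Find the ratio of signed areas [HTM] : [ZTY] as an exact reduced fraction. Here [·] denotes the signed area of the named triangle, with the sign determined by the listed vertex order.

[HTM]:[ZTY] = 8

Work in coordinates with H = (0, 0), Z = (1, 0), M = (0, 1).
1. S is the centroid of triangle ZHM ⇒ S = (1/3, 1/3)
2. T is the centroid of triangle ZSM ⇒ T = (4/9, 4/9)
3. Y is the midpoint of TS ⇒ Y = (7/18, 7/18)
2·[HTM] = 4/9, 2·[ZTY] = 1/18
[HTM]:[ZTY] = 4/9:1/18 = 8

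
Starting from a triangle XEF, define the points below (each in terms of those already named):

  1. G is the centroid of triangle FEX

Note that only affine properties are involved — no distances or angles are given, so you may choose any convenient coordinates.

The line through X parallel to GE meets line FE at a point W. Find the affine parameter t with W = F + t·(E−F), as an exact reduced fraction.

Assign X = (0, 0), E = (1, 0), F = (0, 1) — the answer is frame-independent, so this choice is without loss of generality.
1. G is the centroid of triangle FEX ⇒ G = (1/3, 1/3)
through X parallel to GE: direction (2/3, -1/3); meets FE at W = (2, -1)
W = F + t·(E−F) with t = 2

t = 2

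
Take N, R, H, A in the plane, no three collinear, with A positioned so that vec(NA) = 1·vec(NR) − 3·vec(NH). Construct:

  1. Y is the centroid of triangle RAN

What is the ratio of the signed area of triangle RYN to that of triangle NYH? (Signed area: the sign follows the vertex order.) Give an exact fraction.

Set N = (0, 0), R = (1, 0), H = (0, 1), A = (1, -3); any affine frame gives the same invariant.
1. Y is the centroid of triangle RAN ⇒ Y = (2/3, -1)
2·[RYN] = -1, 2·[NYH] = 2/3
[RYN]:[NYH] = -1:2/3 = -3/2

[RYN]:[NYH] = -3/2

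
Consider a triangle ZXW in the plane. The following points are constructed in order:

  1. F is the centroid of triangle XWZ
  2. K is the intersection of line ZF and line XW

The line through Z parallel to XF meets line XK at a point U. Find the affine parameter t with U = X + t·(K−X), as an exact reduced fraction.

t = -2

Work in coordinates with Z = (0, 0), X = (1, 0), W = (0, 1).
1. F is the centroid of triangle XWZ ⇒ F = (1/3, 1/3)
2. K is the intersection of line ZF and line XW ⇒ K = (1/2, 1/2)
through Z parallel to XF: direction (-2/3, 1/3); meets XK at U = (2, -1)
U = X + t·(K−X) with t = -2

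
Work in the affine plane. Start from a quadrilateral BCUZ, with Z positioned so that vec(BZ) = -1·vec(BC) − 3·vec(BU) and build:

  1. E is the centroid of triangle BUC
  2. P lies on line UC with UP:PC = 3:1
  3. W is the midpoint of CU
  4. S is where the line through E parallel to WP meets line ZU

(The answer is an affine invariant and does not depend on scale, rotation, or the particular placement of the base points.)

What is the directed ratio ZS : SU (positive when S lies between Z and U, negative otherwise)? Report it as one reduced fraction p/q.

ZS:SU = 14

Set B = (0, 0), C = (1, 0), U = (0, 1), Z = (-1, -3); any affine frame gives the same invariant.
1. E is the centroid of triangle BUC ⇒ E = (1/3, 1/3)
2. P lies on line UC with UP:PC = 3:1 ⇒ P = (3/4, 1/4)
3. W is the midpoint of CU ⇒ W = (1/2, 1/2)
4. S is where the line through E parallel to WP meets line ZU ⇒ S = (-1/15, 11/15)
S = Z + t·(U−Z) with t = 14/15, so ZS:SU = t:(1−t) = 14/15:1/15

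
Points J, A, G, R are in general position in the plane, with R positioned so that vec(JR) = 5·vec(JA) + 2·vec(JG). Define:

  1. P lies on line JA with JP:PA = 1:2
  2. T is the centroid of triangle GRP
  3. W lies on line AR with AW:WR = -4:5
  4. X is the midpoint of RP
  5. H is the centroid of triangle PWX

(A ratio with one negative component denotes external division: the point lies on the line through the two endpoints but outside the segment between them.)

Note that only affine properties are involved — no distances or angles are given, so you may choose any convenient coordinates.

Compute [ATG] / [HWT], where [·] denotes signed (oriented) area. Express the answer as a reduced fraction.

[ATG]:[HWT] = -24/53

Assign J = (0, 0), A = (1, 0), G = (0, 1), R = (5, 2) — the answer is frame-independent, so this choice is without loss of generality.
1. P lies on line JA with JP:PA = 1:2 ⇒ P = (1/3, 0)
2. T is the centroid of triangle GRP ⇒ T = (16/9, 1)
3. W lies on line AR with AW:WR = -4:5 ⇒ W = (-15, -8)
4. X is the midpoint of RP ⇒ X = (8/3, 1)
5. H is the centroid of triangle PWX ⇒ H = (-4, -7/3)
2·[ATG] = 16/9, 2·[HWT] = -106/27
[ATG]:[HWT] = 16/9:-106/27 = -24/53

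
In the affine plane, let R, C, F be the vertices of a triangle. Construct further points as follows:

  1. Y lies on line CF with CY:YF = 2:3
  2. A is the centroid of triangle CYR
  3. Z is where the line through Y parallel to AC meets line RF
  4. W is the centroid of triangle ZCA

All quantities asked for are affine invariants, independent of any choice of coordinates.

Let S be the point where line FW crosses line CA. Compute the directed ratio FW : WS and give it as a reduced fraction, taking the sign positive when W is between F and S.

FW:WS = 13/2

Set R = (0, 0), C = (1, 0), F = (0, 1); any affine frame gives the same invariant.
1. Y lies on line CF with CY:YF = 2:3 ⇒ Y = (3/5, 2/5)
2. A is the centroid of triangle CYR ⇒ A = (8/15, 2/15)
3. Z is where the line through Y parallel to AC meets line RF ⇒ Z = (0, 4/7)
4. W is the centroid of triangle ZCA ⇒ W = (23/45, 74/315)
line FW meets CA at S = (23/39, 32/273)
W = F + t·(S−F) with t = 13/15, so FW:WS = 13/15:2/15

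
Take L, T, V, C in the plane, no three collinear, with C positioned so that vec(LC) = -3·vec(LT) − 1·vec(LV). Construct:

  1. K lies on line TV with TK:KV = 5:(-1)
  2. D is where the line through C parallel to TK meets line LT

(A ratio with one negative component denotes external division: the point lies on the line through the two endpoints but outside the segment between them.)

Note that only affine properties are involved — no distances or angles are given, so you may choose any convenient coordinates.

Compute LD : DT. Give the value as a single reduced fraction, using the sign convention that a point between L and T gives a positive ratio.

Choose coordinates L = (0, 0), T = (1, 0), V = (0, 1), C = (-3, -1).
1. K lies on line TV with TK:KV = 5:(-1) ⇒ K = (-1/4, 5/4)
2. D is where the line through C parallel to TK meets line LT ⇒ D = (-4, 0)
D = L + t·(T−L) with t = -4, so LD:DT = t:(1−t) = -4:5

LD:DT = -4/5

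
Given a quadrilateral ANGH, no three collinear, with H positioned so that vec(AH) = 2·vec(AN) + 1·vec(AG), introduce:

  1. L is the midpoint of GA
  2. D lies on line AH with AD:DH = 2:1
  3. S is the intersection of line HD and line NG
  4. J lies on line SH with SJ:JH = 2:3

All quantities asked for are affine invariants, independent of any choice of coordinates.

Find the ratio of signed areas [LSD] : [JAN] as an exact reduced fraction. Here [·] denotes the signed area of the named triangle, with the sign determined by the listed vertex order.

[LSD]:[JAN] = 5/9

Choose coordinates A = (0, 0), N = (1, 0), G = (0, 1), H = (2, 1).
1. L is the midpoint of GA ⇒ L = (0, 1/2)
2. D lies on line AH with AD:DH = 2:1 ⇒ D = (4/3, 2/3)
3. S is the intersection of line HD and line NG ⇒ S = (2/3, 1/3)
4. J lies on line SH with SJ:JH = 2:3 ⇒ J = (6/5, 3/5)
2·[LSD] = 1/3, 2·[JAN] = 3/5
[LSD]:[JAN] = 1/3:3/5 = 5/9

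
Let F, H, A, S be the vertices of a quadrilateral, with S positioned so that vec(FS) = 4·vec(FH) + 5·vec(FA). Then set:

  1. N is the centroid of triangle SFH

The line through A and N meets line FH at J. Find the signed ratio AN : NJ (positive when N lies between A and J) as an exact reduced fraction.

AN:NJ = -2/5

Set F = (0, 0), H = (1, 0), A = (0, 1), S = (4, 5); any affine frame gives the same invariant.
1. N is the centroid of triangle SFH ⇒ N = (5/3, 5/3)
line AN meets FH at J = (-5/2, 0)
N = A + t·(J−A) with t = -2/3, so AN:NJ = -2/3:5/3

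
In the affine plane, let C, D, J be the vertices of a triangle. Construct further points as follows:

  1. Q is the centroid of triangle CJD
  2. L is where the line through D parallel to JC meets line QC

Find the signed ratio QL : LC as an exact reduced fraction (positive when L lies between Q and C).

Choose coordinates C = (0, 0), D = (1, 0), J = (0, 1).
1. Q is the centroid of triangle CJD ⇒ Q = (1/3, 1/3)
2. L is where the line through D parallel to JC meets line QC ⇒ L = (1, 1)
L = Q + t·(C−Q) with t = -2, so QL:LC = t:(1−t) = -2:3

QL:LC = -2/3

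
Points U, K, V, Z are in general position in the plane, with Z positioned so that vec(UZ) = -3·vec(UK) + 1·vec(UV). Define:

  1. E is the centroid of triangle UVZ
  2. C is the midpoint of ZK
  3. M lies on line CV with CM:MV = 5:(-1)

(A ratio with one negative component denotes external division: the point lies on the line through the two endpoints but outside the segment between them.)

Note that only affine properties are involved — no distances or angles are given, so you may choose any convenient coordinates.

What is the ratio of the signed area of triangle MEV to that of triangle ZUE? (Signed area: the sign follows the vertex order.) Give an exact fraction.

Assign U = (0, 0), K = (1, 0), V = (0, 1), Z = (-3, 1) — the answer is frame-independent, so this choice is without loss of generality.
1. E is the centroid of triangle UVZ ⇒ E = (-1, 2/3)
2. C is the midpoint of ZK ⇒ C = (-1, 1/2)
3. M lies on line CV with CM:MV = 5:(-1) ⇒ M = (1/4, 9/8)
2·[MEV] = 1/24, 2·[ZUE] = 1
[MEV]:[ZUE] = 1/24:1 = 1/24

[MEV]:[ZUE] = 1/24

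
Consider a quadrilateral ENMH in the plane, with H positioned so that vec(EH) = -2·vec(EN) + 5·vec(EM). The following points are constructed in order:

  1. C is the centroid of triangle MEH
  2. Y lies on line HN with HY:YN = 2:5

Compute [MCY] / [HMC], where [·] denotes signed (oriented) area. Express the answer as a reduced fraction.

Set E = (0, 0), N = (1, 0), M = (0, 1), H = (-2, 5); any affine frame gives the same invariant.
1. C is the centroid of triangle MEH ⇒ C = (-2/3, 2)
2. Y lies on line HN with HY:YN = 2:5 ⇒ Y = (-8/7, 25/7)
2·[MCY] = -4/7, 2·[HMC] = -2/3
[MCY]:[HMC] = -4/7:-2/3 = 6/7

[MCY]:[HMC] = 6/7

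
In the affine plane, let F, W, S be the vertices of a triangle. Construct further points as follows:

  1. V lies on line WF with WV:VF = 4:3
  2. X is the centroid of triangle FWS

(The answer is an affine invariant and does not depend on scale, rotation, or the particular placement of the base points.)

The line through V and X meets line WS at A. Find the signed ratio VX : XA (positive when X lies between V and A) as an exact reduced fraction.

VX:XA = 5/7

Assign F = (0, 0), W = (1, 0), S = (0, 1) — the answer is frame-independent, so this choice is without loss of generality.
1. V lies on line WF with WV:VF = 4:3 ⇒ V = (3/7, 0)
2. X is the centroid of triangle FWS ⇒ X = (1/3, 1/3)
line VX meets WS at A = (1/5, 4/5)
X = V + t·(A−V) with t = 5/12, so VX:XA = 5/12:7/12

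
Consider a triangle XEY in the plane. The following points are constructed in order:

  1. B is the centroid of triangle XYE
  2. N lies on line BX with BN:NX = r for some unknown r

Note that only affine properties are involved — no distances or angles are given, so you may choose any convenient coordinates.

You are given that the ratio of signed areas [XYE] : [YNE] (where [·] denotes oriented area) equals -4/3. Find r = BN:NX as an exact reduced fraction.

r = 5/3

Set X = (0, 0), E = (1, 0), Y = (0, 1); any affine frame gives the same invariant.
1. B is the centroid of triangle XYE ⇒ B = (1/3, 1/3)
2. With BN:NX = r, write λ = r/(r+1) so N = B + λ·(X−B); N is affine-linear in λ
Every point depending on N is an affine combination of N and λ-independent points, so each such coordinate is linear in λ; the λ² term in each signed area is a multiple of (X−B)×(X−B) = 0, so 2·[XYE] and 2·[YNE] are each linear in λ. Evaluating at λ=0 and λ=1:
  2·[XYE] = -1,   2·[YNE] = 2/3·λ + 1/3
So [XYE]:[YNE] = (-1) / (2/3·λ + 1/3). Setting this equal to -4/3:
  -1 = -4/3·(2/3·λ + 1/3)  ⇒  λ = 5/8
Then r = λ/(1−λ) = (5/8)/(3/8) = 5/3. Check: with r = 5/3, N = (1/8, 1/8) and [XYE]:[YNE] = -4/3 as required.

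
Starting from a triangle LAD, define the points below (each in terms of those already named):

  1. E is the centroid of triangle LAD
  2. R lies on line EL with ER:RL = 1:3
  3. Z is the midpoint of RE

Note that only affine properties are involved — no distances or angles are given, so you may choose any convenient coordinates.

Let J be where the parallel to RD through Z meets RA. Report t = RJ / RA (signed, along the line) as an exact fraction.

t = 1/12

Choose coordinates L = (0, 0), A = (1, 0), D = (0, 1).
1. E is the centroid of triangle LAD ⇒ E = (1/3, 1/3)
2. R lies on line EL with ER:RL = 1:3 ⇒ R = (1/4, 1/4)
3. Z is the midpoint of RE ⇒ Z = (7/24, 7/24)
through Z parallel to RD: direction (-1/4, 3/4); meets RA at J = (5/16, 11/48)
J = R + t·(A−R) with t = 1/12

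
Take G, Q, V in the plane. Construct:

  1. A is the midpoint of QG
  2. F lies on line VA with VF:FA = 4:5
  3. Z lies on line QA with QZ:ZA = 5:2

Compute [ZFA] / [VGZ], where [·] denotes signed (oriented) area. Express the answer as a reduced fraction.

[ZFA]:[VGZ] = 10/81

Work in coordinates with G = (0, 0), Q = (1, 0), V = (0, 1).
1. A is the midpoint of QG ⇒ A = (1/2, 0)
2. F lies on line VA with VF:FA = 4:5 ⇒ F = (2/9, 5/9)
3. Z lies on line QA with QZ:ZA = 5:2 ⇒ Z = (9/14, 0)
2·[ZFA] = 5/63, 2·[VGZ] = 9/14
[ZFA]:[VGZ] = 5/63:9/14 = 10/81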